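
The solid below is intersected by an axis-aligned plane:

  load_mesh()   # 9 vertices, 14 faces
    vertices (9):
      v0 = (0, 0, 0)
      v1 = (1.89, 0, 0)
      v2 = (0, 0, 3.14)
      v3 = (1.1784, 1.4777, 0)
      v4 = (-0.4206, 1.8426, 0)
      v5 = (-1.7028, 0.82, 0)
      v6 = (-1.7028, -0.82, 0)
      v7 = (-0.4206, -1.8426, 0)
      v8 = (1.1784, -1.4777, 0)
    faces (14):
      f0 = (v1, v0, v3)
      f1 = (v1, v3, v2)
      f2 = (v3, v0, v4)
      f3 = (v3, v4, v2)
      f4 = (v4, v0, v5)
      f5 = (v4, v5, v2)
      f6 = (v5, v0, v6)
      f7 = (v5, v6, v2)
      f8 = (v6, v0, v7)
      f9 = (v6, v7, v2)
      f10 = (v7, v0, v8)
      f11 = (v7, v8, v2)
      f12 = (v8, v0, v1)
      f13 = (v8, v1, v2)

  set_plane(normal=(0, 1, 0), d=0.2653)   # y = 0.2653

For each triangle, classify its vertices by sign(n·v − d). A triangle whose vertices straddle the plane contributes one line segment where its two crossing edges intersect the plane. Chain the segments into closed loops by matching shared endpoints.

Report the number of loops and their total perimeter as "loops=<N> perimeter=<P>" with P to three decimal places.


Straddling triangles (8 of 14):
  (v1,v0,v3) [--+] → (0.211565, 0.2653, 0)–(1.76224, 0.2653, 0)  len=1.5507
  (v1,v3,v2) [-+-] → (1.76224, 0.2653, 0)–(0.211565, 0.2653, 2.57626)  len=3.0069
  (v3,v0,v4) [+-+] → (0.211565, 0.2653, 0)–(-0.0605585, 0.2653, 0)  len=0.2721
  (v3,v4,v2) [++-] → (-0.0605585, 0.2653, 2.6879)–(0.211565, 0.2653, 2.57626)  len=0.2941
  (v4,v0,v5) [+-+] → (-0.0605585, 0.2653, 0)–(-0.550918, 0.2653, 0)  len=0.4904
  (v4,v5,v2) [++-] → (-0.550918, 0.2653, 2.1241)–(-0.0605585, 0.2653, 2.6879)  len=0.7472
  (v5,v0,v6) [+--] → (-0.550918, 0.2653, 0)–(-1.7028, 0.2653, 0)  len=1.1519
  (v5,v6,v2) [+--] → (-1.7028, 0.2653, 0)–(-0.550918, 0.2653, 2.1241)  len=2.4163

Chained into 1 loop(s):
  loop 1: 8 segments, perimeter = 9.9297
Total perimeter = 9.930

loops=1 perimeter=9.930


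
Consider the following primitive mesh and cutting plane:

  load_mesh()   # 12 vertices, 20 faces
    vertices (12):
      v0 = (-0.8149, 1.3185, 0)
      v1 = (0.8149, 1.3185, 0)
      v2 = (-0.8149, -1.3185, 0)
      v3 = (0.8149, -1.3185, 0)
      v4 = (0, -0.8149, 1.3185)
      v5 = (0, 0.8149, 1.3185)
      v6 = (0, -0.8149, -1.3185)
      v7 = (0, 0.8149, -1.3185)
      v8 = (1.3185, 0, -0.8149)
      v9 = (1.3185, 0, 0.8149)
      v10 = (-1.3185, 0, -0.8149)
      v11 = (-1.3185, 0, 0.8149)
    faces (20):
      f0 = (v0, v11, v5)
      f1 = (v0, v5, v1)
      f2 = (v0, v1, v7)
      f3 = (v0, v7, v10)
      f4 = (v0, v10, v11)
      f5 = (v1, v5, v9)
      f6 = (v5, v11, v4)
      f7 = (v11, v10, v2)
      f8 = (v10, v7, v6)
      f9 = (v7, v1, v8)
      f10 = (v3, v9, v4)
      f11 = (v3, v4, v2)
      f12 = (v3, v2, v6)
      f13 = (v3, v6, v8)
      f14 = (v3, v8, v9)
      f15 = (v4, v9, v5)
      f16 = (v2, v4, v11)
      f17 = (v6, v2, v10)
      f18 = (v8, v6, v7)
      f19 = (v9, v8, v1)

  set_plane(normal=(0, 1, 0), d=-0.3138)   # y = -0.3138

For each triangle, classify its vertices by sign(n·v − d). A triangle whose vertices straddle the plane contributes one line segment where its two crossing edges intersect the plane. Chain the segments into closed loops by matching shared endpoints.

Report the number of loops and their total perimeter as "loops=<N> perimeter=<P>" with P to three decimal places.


loops=1 perimeter=8.150

Straddling triangles (10 of 20):
  (v5,v11,v4) [++-] → (-0.810775, -0.3138, 1.00883)–(0, -0.3138, 1.3185)  len=0.8679
  (v11,v10,v2) [++-] → (-1.19864, -0.3138, -0.620956)–(-1.19864, -0.3138, 0.620956)  len=1.2419
  (v10,v7,v6) [++-] → (0, -0.3138, -1.3185)–(-0.810775, -0.3138, -1.00883)  len=0.8679
  (v3,v9,v4) [-+-] → (1.19864, -0.3138, 0.620956)–(0.810775, -0.3138, 1.00883)  len=0.5485
  (v3,v6,v8) [--+] → (0.810775, -0.3138, -1.00883)–(1.19864, -0.3138, -0.620956)  len=0.5485
  (v3,v8,v9) [-++] → (1.19864, -0.3138, -0.620956)–(1.19864, -0.3138, 0.620956)  len=1.2419
  (v4,v9,v5) [-++] → (0.810775, -0.3138, 1.00883)–(0, -0.3138, 1.3185)  len=0.8679
  (v2,v4,v11) [--+] → (-0.810775, -0.3138, 1.00883)–(-1.19864, -0.3138, 0.620956)  len=0.5485
  (v6,v2,v10) [--+] → (-1.19864, -0.3138, -0.620956)–(-0.810775, -0.3138, -1.00883)  len=0.5485
  (v8,v6,v7) [+-+] → (0.810775, -0.3138, -1.00883)–(0, -0.3138, -1.3185)  len=0.8679

Chained into 1 loop(s):
  loop 1: 10 segments, perimeter = 8.1496
Total perimeter = 8.150


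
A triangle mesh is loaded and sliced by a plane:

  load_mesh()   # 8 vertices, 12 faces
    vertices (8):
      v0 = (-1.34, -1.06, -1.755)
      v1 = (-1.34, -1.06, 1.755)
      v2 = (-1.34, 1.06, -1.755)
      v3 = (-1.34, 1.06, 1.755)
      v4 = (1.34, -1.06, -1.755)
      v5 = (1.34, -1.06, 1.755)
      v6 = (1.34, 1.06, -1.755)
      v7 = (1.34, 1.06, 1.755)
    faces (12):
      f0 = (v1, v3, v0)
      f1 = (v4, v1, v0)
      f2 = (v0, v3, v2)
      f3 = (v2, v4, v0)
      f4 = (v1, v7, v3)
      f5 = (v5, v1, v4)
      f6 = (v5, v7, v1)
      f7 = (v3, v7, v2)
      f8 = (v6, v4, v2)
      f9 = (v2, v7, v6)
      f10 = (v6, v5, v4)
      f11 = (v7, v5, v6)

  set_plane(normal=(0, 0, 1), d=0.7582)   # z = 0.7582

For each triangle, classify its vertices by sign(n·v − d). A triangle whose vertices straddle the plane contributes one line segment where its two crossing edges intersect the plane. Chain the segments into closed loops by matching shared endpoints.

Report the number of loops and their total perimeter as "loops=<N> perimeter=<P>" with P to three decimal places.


Straddling triangles (8 of 12):
  (v1,v3,v0) [++-] → (-1.34, 0.457944, 0.7582)–(-1.34, -1.06, 0.7582)  len=1.5179
  (v4,v1,v0) [-+-] → (-0.578911, -1.06, 0.7582)–(-1.34, -1.06, 0.7582)  len=0.7611
  (v0,v3,v2) [-+-] → (-1.34, 0.457944, 0.7582)–(-1.34, 1.06, 0.7582)  len=0.6021
  (v5,v1,v4) [++-] → (-0.578911, -1.06, 0.7582)–(1.34, -1.06, 0.7582)  len=1.9189
  (v3,v7,v2) [++-] → (0.578911, 1.06, 0.7582)–(-1.34, 1.06, 0.7582)  len=1.9189
  (v2,v7,v6) [-+-] → (0.578911, 1.06, 0.7582)–(1.34, 1.06, 0.7582)  len=0.7611
  (v6,v5,v4) [-+-] → (1.34, -0.457944, 0.7582)–(1.34, -1.06, 0.7582)  len=0.6021
  (v7,v5,v6) [++-] → (1.34, -0.457944, 0.7582)–(1.34, 1.06, 0.7582)  len=1.5179

Chained into 1 loop(s):
  loop 1: 8 segments, perimeter = 9.6000
Total perimeter = 9.600

loops=1 perimeter=9.600


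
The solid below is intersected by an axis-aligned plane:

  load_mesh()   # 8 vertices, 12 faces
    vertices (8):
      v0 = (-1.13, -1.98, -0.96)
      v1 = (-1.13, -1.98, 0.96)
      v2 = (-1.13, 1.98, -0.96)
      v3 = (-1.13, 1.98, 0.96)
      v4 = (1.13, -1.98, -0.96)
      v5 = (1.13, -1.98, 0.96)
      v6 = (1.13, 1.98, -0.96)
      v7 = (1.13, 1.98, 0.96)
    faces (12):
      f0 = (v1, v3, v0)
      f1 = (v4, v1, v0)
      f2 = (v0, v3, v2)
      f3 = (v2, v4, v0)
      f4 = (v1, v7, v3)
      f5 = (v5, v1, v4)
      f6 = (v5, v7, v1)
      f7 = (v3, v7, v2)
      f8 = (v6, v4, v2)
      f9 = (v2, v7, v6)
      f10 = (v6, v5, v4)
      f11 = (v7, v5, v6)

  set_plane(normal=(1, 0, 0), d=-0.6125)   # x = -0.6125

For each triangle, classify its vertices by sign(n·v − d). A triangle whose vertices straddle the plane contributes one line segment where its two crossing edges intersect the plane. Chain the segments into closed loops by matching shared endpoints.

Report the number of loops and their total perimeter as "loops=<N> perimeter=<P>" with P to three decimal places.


Straddling triangles (8 of 12):
  (v4,v1,v0) [+--] → (-0.6125, -1.98, 0.520354)–(-0.6125, -1.98, -0.96)  len=1.4804
  (v2,v4,v0) [-+-] → (-0.6125, 1.07323, -0.96)–(-0.6125, -1.98, -0.96)  len=3.0532
  (v1,v7,v3) [-+-] → (-0.6125, -1.07323, 0.96)–(-0.6125, 1.98, 0.96)  len=3.0532
  (v5,v1,v4) [+-+] → (-0.6125, -1.98, 0.96)–(-0.6125, -1.98, 0.520354)  len=0.4396
  (v5,v7,v1) [++-] → (-0.6125, -1.07323, 0.96)–(-0.6125, -1.98, 0.96)  len=0.9068
  (v3,v7,v2) [-+-] → (-0.6125, 1.98, 0.96)–(-0.6125, 1.98, -0.520354)  len=1.4804
  (v6,v4,v2) [++-] → (-0.6125, 1.07323, -0.96)–(-0.6125, 1.98, -0.96)  len=0.9068
  (v2,v7,v6) [-++] → (-0.6125, 1.98, -0.520354)–(-0.6125, 1.98, -0.96)  len=0.4396

Chained into 1 loop(s):
  loop 1: 8 segments, perimeter = 11.7600
Total perimeter = 11.760

loops=1 perimeter=11.760


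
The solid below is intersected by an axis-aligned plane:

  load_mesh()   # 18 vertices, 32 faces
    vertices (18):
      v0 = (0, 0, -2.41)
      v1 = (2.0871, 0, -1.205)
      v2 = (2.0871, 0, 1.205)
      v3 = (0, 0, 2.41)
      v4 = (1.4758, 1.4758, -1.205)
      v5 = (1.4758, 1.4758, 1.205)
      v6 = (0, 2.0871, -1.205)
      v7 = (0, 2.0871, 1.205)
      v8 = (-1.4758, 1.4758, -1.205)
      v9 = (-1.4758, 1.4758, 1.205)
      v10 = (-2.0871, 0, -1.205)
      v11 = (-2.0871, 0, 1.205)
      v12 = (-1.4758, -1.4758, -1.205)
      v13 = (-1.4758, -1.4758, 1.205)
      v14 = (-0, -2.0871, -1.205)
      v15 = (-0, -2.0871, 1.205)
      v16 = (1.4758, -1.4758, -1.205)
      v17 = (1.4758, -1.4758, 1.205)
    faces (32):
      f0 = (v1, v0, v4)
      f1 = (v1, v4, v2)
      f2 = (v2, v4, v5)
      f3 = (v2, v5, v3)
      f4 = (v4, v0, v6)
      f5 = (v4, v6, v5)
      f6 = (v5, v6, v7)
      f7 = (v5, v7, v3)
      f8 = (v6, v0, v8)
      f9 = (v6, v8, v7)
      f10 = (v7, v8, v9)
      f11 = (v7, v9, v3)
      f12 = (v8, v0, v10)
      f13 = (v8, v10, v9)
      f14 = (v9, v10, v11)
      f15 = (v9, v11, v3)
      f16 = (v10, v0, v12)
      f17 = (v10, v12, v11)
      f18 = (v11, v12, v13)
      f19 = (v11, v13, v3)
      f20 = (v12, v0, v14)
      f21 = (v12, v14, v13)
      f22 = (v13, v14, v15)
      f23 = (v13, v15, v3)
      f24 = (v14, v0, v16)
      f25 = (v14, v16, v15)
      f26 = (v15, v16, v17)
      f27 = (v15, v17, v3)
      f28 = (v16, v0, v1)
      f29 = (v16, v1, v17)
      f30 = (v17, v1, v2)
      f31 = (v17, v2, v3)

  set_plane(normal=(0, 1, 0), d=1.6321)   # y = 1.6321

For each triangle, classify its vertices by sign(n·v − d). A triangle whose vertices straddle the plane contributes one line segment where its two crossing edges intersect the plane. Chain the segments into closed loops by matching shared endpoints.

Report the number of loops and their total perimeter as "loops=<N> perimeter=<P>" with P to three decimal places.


Straddling triangles (8 of 32):
  (v4,v0,v6) [--+] → (0, 1.6321, -1.4677)–(1.09846, 1.6321, -1.205)  len=1.1294
  (v4,v6,v5) [-+-] → (1.09846, 1.6321, -1.205)–(1.09846, 1.6321, 0.5888)  len=1.7938
  (v5,v6,v7) [-++] → (1.09846, 1.6321, 0.5888)–(1.09846, 1.6321, 1.205)  len=0.6162
  (v5,v7,v3) [-+-] → (1.09846, 1.6321, 1.205)–(0, 1.6321, 1.4677)  len=1.1294
  (v6,v0,v8) [+--] → (0, 1.6321, -1.4677)–(-1.09846, 1.6321, -1.205)  len=1.1294
  (v6,v8,v7) [+-+] → (-1.09846, 1.6321, -1.205)–(-1.09846, 1.6321, -0.5888)  len=0.6162
  (v7,v8,v9) [+--] → (-1.09846, 1.6321, -0.5888)–(-1.09846, 1.6321, 1.205)  len=1.7938
  (v7,v9,v3) [+--] → (-1.09846, 1.6321, 1.205)–(0, 1.6321, 1.4677)  len=1.1294

Chained into 1 loop(s):
  loop 1: 8 segments, perimeter = 9.3377
Total perimeter = 9.338

loops=1 perimeter=9.338


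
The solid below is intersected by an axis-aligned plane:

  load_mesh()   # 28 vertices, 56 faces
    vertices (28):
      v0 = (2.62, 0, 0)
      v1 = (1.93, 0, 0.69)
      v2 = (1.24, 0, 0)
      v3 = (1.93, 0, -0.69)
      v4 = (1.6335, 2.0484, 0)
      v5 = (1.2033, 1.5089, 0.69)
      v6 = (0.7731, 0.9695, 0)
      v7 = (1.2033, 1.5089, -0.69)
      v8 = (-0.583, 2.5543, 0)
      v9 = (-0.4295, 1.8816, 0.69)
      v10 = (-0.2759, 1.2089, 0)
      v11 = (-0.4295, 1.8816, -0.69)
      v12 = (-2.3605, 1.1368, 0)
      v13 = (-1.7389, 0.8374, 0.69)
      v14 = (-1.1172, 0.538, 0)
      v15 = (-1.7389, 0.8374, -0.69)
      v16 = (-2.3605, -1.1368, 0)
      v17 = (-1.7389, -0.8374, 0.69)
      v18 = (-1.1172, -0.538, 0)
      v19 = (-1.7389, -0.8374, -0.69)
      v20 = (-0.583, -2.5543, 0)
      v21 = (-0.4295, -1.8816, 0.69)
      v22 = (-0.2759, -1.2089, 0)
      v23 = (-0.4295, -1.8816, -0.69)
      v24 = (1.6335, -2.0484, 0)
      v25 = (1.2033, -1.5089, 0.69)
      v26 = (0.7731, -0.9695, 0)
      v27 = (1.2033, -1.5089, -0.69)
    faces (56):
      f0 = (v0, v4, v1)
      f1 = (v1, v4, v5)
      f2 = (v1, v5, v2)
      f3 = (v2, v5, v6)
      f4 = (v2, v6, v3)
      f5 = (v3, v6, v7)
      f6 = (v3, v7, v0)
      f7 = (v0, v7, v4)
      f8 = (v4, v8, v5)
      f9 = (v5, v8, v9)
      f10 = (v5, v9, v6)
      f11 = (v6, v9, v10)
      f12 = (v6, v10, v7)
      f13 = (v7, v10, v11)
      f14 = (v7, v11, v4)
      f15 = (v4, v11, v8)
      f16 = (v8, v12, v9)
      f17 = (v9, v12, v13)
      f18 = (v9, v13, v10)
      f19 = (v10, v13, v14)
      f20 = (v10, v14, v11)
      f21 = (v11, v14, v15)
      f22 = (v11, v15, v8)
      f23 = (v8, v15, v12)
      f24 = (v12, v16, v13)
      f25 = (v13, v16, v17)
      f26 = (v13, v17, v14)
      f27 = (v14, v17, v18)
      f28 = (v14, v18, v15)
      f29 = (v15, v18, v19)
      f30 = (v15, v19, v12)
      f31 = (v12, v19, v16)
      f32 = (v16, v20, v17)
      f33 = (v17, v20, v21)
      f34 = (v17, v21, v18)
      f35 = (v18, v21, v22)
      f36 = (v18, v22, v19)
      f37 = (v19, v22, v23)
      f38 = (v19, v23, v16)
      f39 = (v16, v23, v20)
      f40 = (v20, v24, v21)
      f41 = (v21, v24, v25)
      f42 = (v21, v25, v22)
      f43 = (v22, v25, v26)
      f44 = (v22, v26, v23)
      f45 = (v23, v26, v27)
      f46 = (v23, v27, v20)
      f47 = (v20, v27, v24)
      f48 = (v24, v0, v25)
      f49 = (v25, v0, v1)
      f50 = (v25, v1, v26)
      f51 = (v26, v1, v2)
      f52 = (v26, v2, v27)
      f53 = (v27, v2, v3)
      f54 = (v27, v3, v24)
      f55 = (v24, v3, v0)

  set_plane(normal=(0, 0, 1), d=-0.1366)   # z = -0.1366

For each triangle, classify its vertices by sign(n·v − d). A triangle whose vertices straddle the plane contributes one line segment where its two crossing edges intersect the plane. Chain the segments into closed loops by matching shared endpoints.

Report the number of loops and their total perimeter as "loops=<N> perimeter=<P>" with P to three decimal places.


loops=2 perimeter=23.447

Straddling triangles (28 of 56):
  (v2,v6,v3) [++-] → (1.00213, 0.777567, -0.1366)–(1.3766, 0, -0.1366)  len=0.8630
  (v3,v6,v7) [-+-] → (1.00213, 0.777567, -0.1366)–(0.858267, 1.07629, -0.1366)  len=0.3316
  (v3,v7,v0) [--+] → (2.33953, 0.298718, -0.1366)–(2.4834, 0, -0.1366)  len=0.3316
  (v0,v7,v4) [+-+] → (2.33953, 0.298718, -0.1366)–(1.54833, 1.94159, -0.1366)  len=1.8235
  (v6,v10,v7) [++-] → (0.0169387, 1.26829, -0.1366)–(0.858267, 1.07629, -0.1366)  len=0.8630
  (v7,v10,v11) [-+-] → (0.0169387, 1.26829, -0.1366)–(-0.306308, 1.34208, -0.1366)  len=0.3316
  (v7,v11,v4) [--+] → (1.22509, 2.01538, -0.1366)–(1.54833, 1.94159, -0.1366)  len=0.3316
  (v4,v11,v8) [+-+] → (1.22509, 2.01538, -0.1366)–(-0.552611, 2.42112, -0.1366)  len=1.8234
  (v10,v14,v11) [++-] → (-0.981055, 0.803994, -0.1366)–(-0.306308, 1.34208, -0.1366)  len=0.8630
  (v11,v14,v15) [-+-] → (-0.981055, 0.803994, -0.1366)–(-1.24028, 0.597273, -0.1366)  len=0.3316
  (v11,v15,v8) [--+] → (-0.811835, 2.2144, -0.1366)–(-0.552611, 2.42112, -0.1366)  len=0.3316
  (v8,v15,v12) [+-+] → (-0.811835, 2.2144, -0.1366)–(-2.23744, 1.07753, -0.1366)  len=1.8234
  (v14,v18,v15) [++-] → (-1.24028, -0.265711, -0.1366)–(-1.24028, 0.597273, -0.1366)  len=0.8630
  (v15,v18,v19) [-+-] → (-1.24028, -0.265711, -0.1366)–(-1.24028, -0.597273, -0.1366)  len=0.3316
  (v15,v19,v12) [--+] → (-2.23744, 0.745966, -0.1366)–(-2.23744, 1.07753, -0.1366)  len=0.3316
  (v12,v19,v16) [+-+] → (-2.23744, 0.745966, -0.1366)–(-2.23744, -1.07753, -0.1366)  len=1.8235
  (v18,v22,v19) [++-] → (-0.565532, -1.13535, -0.1366)–(-1.24028, -0.597273, -0.1366)  len=0.8630
  (v19,v22,v23) [-+-] → (-0.565532, -1.13535, -0.1366)–(-0.306308, -1.34208, -0.1366)  len=0.3316
  (v19,v23,v16) [--+] → (-1.97822, -1.28425, -0.1366)–(-2.23744, -1.07753, -0.1366)  len=0.3316
  (v16,v23,v20) [+-+] → (-1.97822, -1.28425, -0.1366)–(-0.552611, -2.42112, -0.1366)  len=1.8234
  (v22,v26,v23) [++-] → (0.53502, -1.15007, -0.1366)–(-0.306308, -1.34208, -0.1366)  len=0.8630
  (v23,v26,v27) [-+-] → (0.53502, -1.15007, -0.1366)–(0.858267, -1.07629, -0.1366)  len=0.3316
  (v23,v27,v20) [--+] → (-0.229364, -2.34734, -0.1366)–(-0.552611, -2.42112, -0.1366)  len=0.3316
  (v20,v27,v24) [+-+] → (-0.229364, -2.34734, -0.1366)–(1.54833, -1.94159, -0.1366)  len=1.8234
  (v26,v2,v27) [++-] → (1.23273, -0.298718, -0.1366)–(0.858267, -1.07629, -0.1366)  len=0.8630
  (v27,v2,v3) [-+-] → (1.23273, -0.298718, -0.1366)–(1.3766, 0, -0.1366)  len=0.3316
  (v27,v3,v24) [--+] → (1.6922, -1.64288, -0.1366)–(1.54833, -1.94159, -0.1366)  len=0.3316
  (v24,v3,v0) [+-+] → (1.6922, -1.64288, -0.1366)–(2.4834, 0, -0.1366)  len=1.8235

Chained into 2 loop(s):
  loop 1: 14 segments, perimeter = 8.3619
  loop 2: 14 segments, perimeter = 15.0850
Total perimeter = 23.447


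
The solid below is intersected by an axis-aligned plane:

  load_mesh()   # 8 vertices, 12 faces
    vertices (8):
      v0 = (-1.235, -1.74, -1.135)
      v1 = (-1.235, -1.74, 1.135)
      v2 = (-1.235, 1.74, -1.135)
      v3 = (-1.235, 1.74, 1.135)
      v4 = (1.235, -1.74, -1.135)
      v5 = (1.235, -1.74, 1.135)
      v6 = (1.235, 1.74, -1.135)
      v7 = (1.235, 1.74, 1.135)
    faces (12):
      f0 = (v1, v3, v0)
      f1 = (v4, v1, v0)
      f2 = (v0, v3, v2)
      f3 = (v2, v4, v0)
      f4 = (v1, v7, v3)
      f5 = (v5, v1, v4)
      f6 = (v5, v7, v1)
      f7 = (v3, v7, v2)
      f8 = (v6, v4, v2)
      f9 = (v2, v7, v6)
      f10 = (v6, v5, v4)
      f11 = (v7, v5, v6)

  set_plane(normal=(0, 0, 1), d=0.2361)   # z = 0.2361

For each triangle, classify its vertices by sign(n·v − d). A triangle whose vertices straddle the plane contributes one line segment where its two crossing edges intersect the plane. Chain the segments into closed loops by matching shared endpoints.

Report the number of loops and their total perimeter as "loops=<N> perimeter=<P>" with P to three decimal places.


Straddling triangles (8 of 12):
  (v1,v3,v0) [++-] → (-1.235, 0.361951, 0.2361)–(-1.235, -1.74, 0.2361)  len=2.1020
  (v4,v1,v0) [-+-] → (-0.256902, -1.74, 0.2361)–(-1.235, -1.74, 0.2361)  len=0.9781
  (v0,v3,v2) [-+-] → (-1.235, 0.361951, 0.2361)–(-1.235, 1.74, 0.2361)  len=1.3780
  (v5,v1,v4) [++-] → (-0.256902, -1.74, 0.2361)–(1.235, -1.74, 0.2361)  len=1.4919
  (v3,v7,v2) [++-] → (0.256902, 1.74, 0.2361)–(-1.235, 1.74, 0.2361)  len=1.4919
  (v2,v7,v6) [-+-] → (0.256902, 1.74, 0.2361)–(1.235, 1.74, 0.2361)  len=0.9781
  (v6,v5,v4) [-+-] → (1.235, -0.361951, 0.2361)–(1.235, -1.74, 0.2361)  len=1.3780
  (v7,v5,v6) [++-] → (1.235, -0.361951, 0.2361)–(1.235, 1.74, 0.2361)  len=2.1020

Chained into 1 loop(s):
  loop 1: 8 segments, perimeter = 11.9000
Total perimeter = 11.900

loops=1 perimeter=11.900


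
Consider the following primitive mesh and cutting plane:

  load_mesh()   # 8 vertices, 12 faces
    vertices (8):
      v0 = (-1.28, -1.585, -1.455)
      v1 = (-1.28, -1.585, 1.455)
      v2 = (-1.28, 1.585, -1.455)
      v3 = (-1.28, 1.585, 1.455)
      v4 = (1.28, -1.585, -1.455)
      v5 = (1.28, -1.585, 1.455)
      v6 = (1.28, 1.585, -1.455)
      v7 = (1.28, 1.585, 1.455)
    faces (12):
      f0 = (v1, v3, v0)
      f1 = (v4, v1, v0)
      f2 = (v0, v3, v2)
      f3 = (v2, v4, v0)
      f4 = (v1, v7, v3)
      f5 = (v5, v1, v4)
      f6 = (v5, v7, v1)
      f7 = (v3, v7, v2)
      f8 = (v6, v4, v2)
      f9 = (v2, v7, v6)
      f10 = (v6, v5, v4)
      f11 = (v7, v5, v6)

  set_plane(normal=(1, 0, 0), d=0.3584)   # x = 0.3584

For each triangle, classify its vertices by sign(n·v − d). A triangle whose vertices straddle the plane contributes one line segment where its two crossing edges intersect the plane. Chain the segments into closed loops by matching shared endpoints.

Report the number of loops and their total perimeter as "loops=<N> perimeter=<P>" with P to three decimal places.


Straddling triangles (8 of 12):
  (v4,v1,v0) [+--] → (0.3584, -1.585, -0.4074)–(0.3584, -1.585, -1.455)  len=1.0476
  (v2,v4,v0) [-+-] → (0.3584, -0.4438, -1.455)–(0.3584, -1.585, -1.455)  len=1.1412
  (v1,v7,v3) [-+-] → (0.3584, 0.4438, 1.455)–(0.3584, 1.585, 1.455)  len=1.1412
  (v5,v1,v4) [+-+] → (0.3584, -1.585, 1.455)–(0.3584, -1.585, -0.4074)  len=1.8624
  (v5,v7,v1) [++-] → (0.3584, 0.4438, 1.455)–(0.3584, -1.585, 1.455)  len=2.0288
  (v3,v7,v2) [-+-] → (0.3584, 1.585, 1.455)–(0.3584, 1.585, 0.4074)  len=1.0476
  (v6,v4,v2) [++-] → (0.3584, -0.4438, -1.455)–(0.3584, 1.585, -1.455)  len=2.0288
  (v2,v7,v6) [-++] → (0.3584, 1.585, 0.4074)–(0.3584, 1.585, -1.455)  len=1.8624

Chained into 1 loop(s):
  loop 1: 8 segments, perimeter = 12.1600
Total perimeter = 12.160

loops=1 perimeter=12.160


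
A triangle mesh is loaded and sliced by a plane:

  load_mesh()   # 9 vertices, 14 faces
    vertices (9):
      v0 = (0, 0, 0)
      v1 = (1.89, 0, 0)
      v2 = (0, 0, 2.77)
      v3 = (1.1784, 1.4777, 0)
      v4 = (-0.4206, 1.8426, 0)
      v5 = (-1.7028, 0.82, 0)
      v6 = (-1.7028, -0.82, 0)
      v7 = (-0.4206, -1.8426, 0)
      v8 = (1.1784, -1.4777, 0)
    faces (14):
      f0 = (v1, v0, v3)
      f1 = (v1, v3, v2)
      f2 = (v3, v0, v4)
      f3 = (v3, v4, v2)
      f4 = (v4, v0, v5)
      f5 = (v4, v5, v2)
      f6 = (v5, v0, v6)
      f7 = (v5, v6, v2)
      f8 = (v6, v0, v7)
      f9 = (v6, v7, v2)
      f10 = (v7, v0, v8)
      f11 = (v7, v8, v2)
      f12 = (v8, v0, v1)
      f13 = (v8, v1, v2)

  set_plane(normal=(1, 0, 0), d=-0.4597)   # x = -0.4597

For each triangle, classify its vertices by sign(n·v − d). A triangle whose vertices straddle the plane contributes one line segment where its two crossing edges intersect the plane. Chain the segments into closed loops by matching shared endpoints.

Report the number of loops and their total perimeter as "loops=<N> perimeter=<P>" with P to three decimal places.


loops=1 perimeter=9.210

Straddling triangles (6 of 14):
  (v4,v0,v5) [++-] → (-0.4597, 0.221373, 0)–(-0.4597, 1.81142, 0)  len=1.5900
  (v4,v5,v2) [+-+] → (-0.4597, 1.81142, 0)–(-0.4597, 0.221373, 2.02219)  len=2.5724
  (v5,v0,v6) [-+-] → (-0.4597, 0.221373, 0)–(-0.4597, -0.221373, 0)  len=0.4427
  (v5,v6,v2) [--+] → (-0.4597, -0.221373, 2.02219)–(-0.4597, 0.221373, 2.02219)  len=0.4427
  (v6,v0,v7) [-++] → (-0.4597, -0.221373, 0)–(-0.4597, -1.81142, 0)  len=1.5900
  (v6,v7,v2) [-++] → (-0.4597, -1.81142, 0)–(-0.4597, -0.221373, 2.02219)  len=2.5724

Chained into 1 loop(s):
  loop 1: 6 segments, perimeter = 9.2105
Total perimeter = 9.210


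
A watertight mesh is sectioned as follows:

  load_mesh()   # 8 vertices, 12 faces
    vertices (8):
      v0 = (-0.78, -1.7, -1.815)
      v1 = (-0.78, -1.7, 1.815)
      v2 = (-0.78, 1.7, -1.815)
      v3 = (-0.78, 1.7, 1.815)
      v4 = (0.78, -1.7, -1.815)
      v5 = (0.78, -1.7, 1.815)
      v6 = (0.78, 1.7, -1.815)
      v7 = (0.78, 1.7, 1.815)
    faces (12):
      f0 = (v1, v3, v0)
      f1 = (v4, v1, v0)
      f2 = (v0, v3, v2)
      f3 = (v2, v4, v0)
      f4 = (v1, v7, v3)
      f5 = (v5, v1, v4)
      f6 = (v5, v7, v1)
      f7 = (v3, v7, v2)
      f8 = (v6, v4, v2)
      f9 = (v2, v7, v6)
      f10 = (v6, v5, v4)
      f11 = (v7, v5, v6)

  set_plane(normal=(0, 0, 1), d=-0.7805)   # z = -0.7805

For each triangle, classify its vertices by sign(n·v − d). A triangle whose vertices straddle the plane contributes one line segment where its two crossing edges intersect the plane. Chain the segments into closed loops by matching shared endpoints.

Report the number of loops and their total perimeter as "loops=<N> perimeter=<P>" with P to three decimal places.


Straddling triangles (8 of 12):
  (v1,v3,v0) [++-] → (-0.78, -0.731047, -0.7805)–(-0.78, -1.7, -0.7805)  len=0.9690
  (v4,v1,v0) [-+-] → (0.335421, -1.7, -0.7805)–(-0.78, -1.7, -0.7805)  len=1.1154
  (v0,v3,v2) [-+-] → (-0.78, -0.731047, -0.7805)–(-0.78, 1.7, -0.7805)  len=2.4310
  (v5,v1,v4) [++-] → (0.335421, -1.7, -0.7805)–(0.78, -1.7, -0.7805)  len=0.4446
  (v3,v7,v2) [++-] → (-0.335421, 1.7, -0.7805)–(-0.78, 1.7, -0.7805)  len=0.4446
  (v2,v7,v6) [-+-] → (-0.335421, 1.7, -0.7805)–(0.78, 1.7, -0.7805)  len=1.1154
  (v6,v5,v4) [-+-] → (0.78, 0.731047, -0.7805)–(0.78, -1.7, -0.7805)  len=2.4310
  (v7,v5,v6) [++-] → (0.78, 0.731047, -0.7805)–(0.78, 1.7, -0.7805)  len=0.9690

Chained into 1 loop(s):
  loop 1: 8 segments, perimeter = 9.9200
Total perimeter = 9.920

loops=1 perimeter=9.920


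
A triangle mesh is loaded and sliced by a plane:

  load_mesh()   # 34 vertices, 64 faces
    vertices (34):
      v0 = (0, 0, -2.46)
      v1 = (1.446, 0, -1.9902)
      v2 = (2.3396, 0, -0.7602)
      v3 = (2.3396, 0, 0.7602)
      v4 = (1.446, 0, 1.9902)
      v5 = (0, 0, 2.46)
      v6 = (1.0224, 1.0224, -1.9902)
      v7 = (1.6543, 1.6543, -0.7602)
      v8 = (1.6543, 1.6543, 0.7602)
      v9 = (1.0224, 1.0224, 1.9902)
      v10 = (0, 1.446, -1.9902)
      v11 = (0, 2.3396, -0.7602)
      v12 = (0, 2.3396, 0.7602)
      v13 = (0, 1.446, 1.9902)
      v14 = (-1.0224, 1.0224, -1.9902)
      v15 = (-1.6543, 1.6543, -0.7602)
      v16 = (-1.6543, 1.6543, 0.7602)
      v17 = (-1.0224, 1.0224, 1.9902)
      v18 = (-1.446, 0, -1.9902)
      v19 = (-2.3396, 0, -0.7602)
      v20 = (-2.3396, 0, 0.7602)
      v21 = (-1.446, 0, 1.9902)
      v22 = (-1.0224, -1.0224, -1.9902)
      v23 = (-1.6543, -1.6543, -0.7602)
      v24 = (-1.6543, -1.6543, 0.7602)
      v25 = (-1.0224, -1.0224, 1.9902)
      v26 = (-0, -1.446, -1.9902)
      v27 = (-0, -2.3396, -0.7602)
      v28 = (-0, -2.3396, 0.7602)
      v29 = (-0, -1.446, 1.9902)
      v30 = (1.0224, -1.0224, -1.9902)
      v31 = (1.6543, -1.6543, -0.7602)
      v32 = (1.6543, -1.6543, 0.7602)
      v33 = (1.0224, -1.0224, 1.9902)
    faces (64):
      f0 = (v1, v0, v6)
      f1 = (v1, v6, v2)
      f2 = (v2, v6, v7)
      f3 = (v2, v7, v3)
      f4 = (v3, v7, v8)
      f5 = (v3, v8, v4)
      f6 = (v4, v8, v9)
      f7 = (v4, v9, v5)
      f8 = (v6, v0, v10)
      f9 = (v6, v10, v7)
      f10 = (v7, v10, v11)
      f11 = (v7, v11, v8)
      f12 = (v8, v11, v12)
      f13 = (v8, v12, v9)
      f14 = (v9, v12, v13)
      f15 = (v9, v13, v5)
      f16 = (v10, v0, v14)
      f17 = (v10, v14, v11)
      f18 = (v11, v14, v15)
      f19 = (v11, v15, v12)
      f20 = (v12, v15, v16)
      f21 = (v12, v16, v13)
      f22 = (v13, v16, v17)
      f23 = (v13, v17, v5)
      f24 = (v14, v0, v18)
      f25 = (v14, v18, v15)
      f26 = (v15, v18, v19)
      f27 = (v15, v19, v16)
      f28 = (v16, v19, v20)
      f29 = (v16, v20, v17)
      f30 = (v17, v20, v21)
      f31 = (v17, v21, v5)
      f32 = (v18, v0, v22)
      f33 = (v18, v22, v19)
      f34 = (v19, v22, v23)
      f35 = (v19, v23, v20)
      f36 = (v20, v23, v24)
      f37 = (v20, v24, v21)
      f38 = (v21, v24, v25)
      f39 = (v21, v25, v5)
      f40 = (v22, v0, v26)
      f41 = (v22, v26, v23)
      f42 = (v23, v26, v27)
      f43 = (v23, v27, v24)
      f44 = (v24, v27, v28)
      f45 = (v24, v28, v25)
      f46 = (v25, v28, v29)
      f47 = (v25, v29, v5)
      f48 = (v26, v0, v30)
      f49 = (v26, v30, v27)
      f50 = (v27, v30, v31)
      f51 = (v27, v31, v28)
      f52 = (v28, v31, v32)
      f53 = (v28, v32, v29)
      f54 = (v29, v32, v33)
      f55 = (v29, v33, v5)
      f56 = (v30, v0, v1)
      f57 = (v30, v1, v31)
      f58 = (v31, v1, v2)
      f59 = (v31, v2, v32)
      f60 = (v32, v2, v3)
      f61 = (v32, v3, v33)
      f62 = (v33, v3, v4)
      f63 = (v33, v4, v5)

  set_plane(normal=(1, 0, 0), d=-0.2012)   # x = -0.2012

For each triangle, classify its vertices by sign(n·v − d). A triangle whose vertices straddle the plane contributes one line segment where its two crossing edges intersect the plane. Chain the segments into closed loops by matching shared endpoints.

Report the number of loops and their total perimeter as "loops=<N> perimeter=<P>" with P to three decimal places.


loops=1 perimeter=14.819

Straddling triangles (20 of 64):
  (v10,v0,v14) [++-] → (-0.2012, 0.2012, -2.36755)–(-0.2012, 1.36264, -1.9902)  len=1.2212
  (v10,v14,v11) [+-+] → (-0.2012, 1.36264, -1.9902)–(-0.2012, 2.08039, -1.00225)  len=1.2211
  (v11,v14,v15) [+--] → (-0.2012, 2.08039, -1.00225)–(-0.2012, 2.25625, -0.7602)  len=0.2992
  (v11,v15,v12) [+-+] → (-0.2012, 2.25625, -0.7602)–(-0.2012, 2.25625, 0.575285)  len=1.3355
  (v12,v15,v16) [+--] → (-0.2012, 2.25625, 0.575285)–(-0.2012, 2.25625, 0.7602)  len=0.1849
  (v12,v16,v13) [+-+] → (-0.2012, 2.25625, 0.7602)–(-0.2012, 1.47133, 1.8406)  len=1.3354
  (v13,v16,v17) [+--] → (-0.2012, 1.47133, 1.8406)–(-0.2012, 1.36264, 1.9902)  len=0.1849
  (v13,v17,v5) [+-+] → (-0.2012, 1.36264, 1.9902)–(-0.2012, 0.2012, 2.36755)  len=1.2212
  (v14,v0,v18) [-+-] → (-0.2012, 0.2012, -2.36755)–(-0.2012, 0, -2.39463)  len=0.2030
  (v17,v21,v5) [--+] → (-0.2012, 0, 2.39463)–(-0.2012, 0.2012, 2.36755)  len=0.2030
  (v18,v0,v22) [-+-] → (-0.2012, 0, -2.39463)–(-0.2012, -0.2012, -2.36755)  len=0.2030
  (v21,v25,v5) [--+] → (-0.2012, -0.2012, 2.36755)–(-0.2012, 0, 2.39463)  len=0.2030
  (v22,v0,v26) [-++] → (-0.2012, -0.2012, -2.36755)–(-0.2012, -1.36264, -1.9902)  len=1.2212
  (v22,v26,v23) [-+-] → (-0.2012, -1.36264, -1.9902)–(-0.2012, -1.47133, -1.8406)  len=0.1849
  (v23,v26,v27) [-++] → (-0.2012, -1.47133, -1.8406)–(-0.2012, -2.25625, -0.7602)  len=1.3354
  (v23,v27,v24) [-+-] → (-0.2012, -2.25625, -0.7602)–(-0.2012, -2.25625, -0.575285)  len=0.1849
  (v24,v27,v28) [-++] → (-0.2012, -2.25625, -0.575285)–(-0.2012, -2.25625, 0.7602)  len=1.3355
  (v24,v28,v25) [-+-] → (-0.2012, -2.25625, 0.7602)–(-0.2012, -2.08039, 1.00225)  len=0.2992
  (v25,v28,v29) [-++] → (-0.2012, -2.08039, 1.00225)–(-0.2012, -1.36264, 1.9902)  len=1.2211
  (v25,v29,v5) [-++] → (-0.2012, -1.36264, 1.9902)–(-0.2012, -0.2012, 2.36755)  len=1.2212

Chained into 1 loop(s):
  loop 1: 20 segments, perimeter = 14.8190
Total perimeter = 14.819


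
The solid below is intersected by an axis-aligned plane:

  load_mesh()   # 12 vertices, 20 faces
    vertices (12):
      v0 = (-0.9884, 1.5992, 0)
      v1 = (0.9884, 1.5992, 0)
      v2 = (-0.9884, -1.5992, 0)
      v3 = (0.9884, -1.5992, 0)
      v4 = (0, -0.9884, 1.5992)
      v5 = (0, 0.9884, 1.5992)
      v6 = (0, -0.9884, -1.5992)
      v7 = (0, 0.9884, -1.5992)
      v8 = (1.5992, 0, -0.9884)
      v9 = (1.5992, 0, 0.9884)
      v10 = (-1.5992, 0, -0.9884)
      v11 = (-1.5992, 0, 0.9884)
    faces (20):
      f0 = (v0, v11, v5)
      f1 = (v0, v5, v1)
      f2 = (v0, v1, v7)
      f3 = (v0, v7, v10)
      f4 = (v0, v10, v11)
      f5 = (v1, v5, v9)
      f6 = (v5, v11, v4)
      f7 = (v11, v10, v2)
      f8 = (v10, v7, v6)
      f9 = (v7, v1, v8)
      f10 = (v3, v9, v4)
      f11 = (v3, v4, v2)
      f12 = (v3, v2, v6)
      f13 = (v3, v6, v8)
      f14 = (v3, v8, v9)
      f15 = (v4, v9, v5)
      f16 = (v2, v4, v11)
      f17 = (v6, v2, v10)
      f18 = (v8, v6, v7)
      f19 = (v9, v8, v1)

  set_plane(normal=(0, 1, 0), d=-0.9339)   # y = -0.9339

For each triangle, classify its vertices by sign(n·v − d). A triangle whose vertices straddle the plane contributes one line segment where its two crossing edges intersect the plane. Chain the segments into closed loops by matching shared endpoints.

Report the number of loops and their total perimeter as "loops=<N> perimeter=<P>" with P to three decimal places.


Straddling triangles (10 of 20):
  (v5,v11,v4) [++-] → (-0.0881793, -0.9339, 1.56552)–(0, -0.9339, 1.5992)  len=0.0944
  (v11,v10,v2) [++-] → (-1.24251, -0.9339, -0.411195)–(-1.24251, -0.9339, 0.411195)  len=0.8224
  (v10,v7,v6) [++-] → (0, -0.9339, -1.5992)–(-0.0881793, -0.9339, -1.56552)  len=0.0944
  (v3,v9,v4) [-+-] → (1.24251, -0.9339, 0.411195)–(0.0881793, -0.9339, 1.56552)  len=1.6325
  (v3,v6,v8) [--+] → (0.0881793, -0.9339, -1.56552)–(1.24251, -0.9339, -0.411195)  len=1.6325
  (v3,v8,v9) [-++] → (1.24251, -0.9339, -0.411195)–(1.24251, -0.9339, 0.411195)  len=0.8224
  (v4,v9,v5) [-++] → (0.0881793, -0.9339, 1.56552)–(0, -0.9339, 1.5992)  len=0.0944
  (v2,v4,v11) [--+] → (-0.0881793, -0.9339, 1.56552)–(-1.24251, -0.9339, 0.411195)  len=1.6325
  (v6,v2,v10) [--+] → (-1.24251, -0.9339, -0.411195)–(-0.0881793, -0.9339, -1.56552)  len=1.6325
  (v8,v6,v7) [+-+] → (0.0881793, -0.9339, -1.56552)–(0, -0.9339, -1.5992)  len=0.0944

Chained into 1 loop(s):
  loop 1: 10 segments, perimeter = 8.5522
Total perimeter = 8.552

loops=1 perimeter=8.552


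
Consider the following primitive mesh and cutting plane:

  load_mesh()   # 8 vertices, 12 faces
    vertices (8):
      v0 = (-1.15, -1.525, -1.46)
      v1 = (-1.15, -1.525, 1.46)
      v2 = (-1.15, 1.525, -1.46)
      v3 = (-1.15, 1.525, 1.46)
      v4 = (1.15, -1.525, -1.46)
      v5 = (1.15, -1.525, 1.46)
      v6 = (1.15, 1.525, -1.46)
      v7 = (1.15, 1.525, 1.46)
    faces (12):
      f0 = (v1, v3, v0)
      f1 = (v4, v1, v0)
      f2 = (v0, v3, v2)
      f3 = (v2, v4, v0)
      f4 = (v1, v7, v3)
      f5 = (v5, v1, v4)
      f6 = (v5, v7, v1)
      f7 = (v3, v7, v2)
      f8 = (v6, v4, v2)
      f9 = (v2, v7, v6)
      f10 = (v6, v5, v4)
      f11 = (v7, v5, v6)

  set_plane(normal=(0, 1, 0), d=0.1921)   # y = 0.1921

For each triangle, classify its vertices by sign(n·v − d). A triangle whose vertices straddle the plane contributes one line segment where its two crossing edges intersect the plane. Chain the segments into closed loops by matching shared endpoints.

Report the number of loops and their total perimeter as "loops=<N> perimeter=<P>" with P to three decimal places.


Straddling triangles (8 of 12):
  (v1,v3,v0) [-+-] → (-1.15, 0.1921, 1.46)–(-1.15, 0.1921, 0.183912)  len=1.2761
  (v0,v3,v2) [-++] → (-1.15, 0.1921, 0.183912)–(-1.15, 0.1921, -1.46)  len=1.6439
  (v2,v4,v0) [+--] → (-0.144862, 0.1921, -1.46)–(-1.15, 0.1921, -1.46)  len=1.0051
  (v1,v7,v3) [-++] → (0.144862, 0.1921, 1.46)–(-1.15, 0.1921, 1.46)  len=1.2949
  (v5,v7,v1) [-+-] → (1.15, 0.1921, 1.46)–(0.144862, 0.1921, 1.46)  len=1.0051
  (v6,v4,v2) [+-+] → (1.15, 0.1921, -1.46)–(-0.144862, 0.1921, -1.46)  len=1.2949
  (v6,v5,v4) [+--] → (1.15, 0.1921, -0.183912)–(1.15, 0.1921, -1.46)  len=1.2761
  (v7,v5,v6) [+-+] → (1.15, 0.1921, 1.46)–(1.15, 0.1921, -0.183912)  len=1.6439

Chained into 1 loop(s):
  loop 1: 8 segments, perimeter = 10.4400
Total perimeter = 10.440

loops=1 perimeter=10.440


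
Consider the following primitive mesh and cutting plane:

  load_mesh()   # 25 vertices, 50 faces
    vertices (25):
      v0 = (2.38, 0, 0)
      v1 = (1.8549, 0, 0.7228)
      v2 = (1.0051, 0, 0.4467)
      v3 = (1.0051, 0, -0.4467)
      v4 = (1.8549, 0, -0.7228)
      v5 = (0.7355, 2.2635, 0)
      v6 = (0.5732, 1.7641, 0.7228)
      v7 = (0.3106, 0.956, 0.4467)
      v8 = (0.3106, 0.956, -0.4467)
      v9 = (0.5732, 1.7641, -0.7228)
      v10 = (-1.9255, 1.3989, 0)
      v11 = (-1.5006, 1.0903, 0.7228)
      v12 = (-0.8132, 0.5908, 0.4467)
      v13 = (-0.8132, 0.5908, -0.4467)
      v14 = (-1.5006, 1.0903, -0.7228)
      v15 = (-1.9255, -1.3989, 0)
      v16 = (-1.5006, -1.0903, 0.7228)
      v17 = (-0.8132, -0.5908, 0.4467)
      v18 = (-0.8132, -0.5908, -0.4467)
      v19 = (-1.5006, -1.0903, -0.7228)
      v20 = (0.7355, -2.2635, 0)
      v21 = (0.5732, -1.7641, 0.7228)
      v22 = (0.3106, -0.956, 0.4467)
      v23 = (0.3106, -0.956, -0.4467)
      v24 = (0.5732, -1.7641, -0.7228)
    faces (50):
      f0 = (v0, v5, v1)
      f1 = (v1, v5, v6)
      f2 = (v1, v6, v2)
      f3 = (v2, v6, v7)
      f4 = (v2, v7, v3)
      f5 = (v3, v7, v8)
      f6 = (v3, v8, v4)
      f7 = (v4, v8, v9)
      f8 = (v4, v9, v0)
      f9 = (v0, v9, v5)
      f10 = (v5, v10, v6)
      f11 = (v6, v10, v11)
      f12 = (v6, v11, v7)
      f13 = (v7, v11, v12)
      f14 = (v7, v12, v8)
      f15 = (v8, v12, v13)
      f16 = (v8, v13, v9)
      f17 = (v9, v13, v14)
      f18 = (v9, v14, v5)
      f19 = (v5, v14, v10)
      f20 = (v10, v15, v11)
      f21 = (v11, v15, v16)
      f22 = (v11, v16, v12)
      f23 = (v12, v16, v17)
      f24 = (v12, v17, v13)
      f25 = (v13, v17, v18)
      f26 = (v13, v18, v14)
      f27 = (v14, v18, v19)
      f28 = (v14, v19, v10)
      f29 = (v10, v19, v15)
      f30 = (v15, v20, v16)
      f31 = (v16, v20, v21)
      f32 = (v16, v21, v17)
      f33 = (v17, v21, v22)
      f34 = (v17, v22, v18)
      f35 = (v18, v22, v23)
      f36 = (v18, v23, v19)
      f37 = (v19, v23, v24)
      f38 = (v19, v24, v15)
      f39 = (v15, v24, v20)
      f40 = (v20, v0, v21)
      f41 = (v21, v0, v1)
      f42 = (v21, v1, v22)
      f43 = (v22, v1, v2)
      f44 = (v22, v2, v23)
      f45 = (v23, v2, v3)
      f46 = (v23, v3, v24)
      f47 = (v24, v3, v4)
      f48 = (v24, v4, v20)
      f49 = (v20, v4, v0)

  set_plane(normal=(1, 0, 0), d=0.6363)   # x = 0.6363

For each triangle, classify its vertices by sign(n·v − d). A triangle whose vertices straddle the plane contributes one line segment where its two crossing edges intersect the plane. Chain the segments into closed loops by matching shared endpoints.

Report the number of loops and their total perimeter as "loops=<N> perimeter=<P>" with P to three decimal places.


loops=2 perimeter=10.261

Straddling triangles (24 of 50):
  (v1,v5,v6) [++-] → (0.6363, 1.95826, 0.441785)–(0.6363, 1.67725, 0.7228)  len=0.3974
  (v1,v6,v2) [+-+] → (0.6363, 1.67725, 0.7228)–(0.6363, 1.50637, 0.682462)  len=0.1756
  (v2,v6,v7) [+--] → (0.6363, 1.50637, 0.682462)–(0.6363, 0.507664, 0.4467)  len=1.0262
  (v2,v7,v3) [+-+] → (0.6363, 0.507664, 0.4467)–(0.6363, 0.507664, 0.0277218)  len=0.4190
  (v3,v7,v8) [+--] → (0.6363, 0.507664, 0.0277218)–(0.6363, 0.507664, -0.4467)  len=0.4744
  (v3,v8,v4) [+-+] → (0.6363, 0.507664, -0.4467)–(0.6363, 0.754375, -0.504931)  len=0.2535
  (v4,v8,v9) [+--] → (0.6363, 0.754375, -0.504931)–(0.6363, 1.67725, -0.7228)  len=0.9482
  (v4,v9,v0) [+-+] → (0.6363, 1.67725, -0.7228)–(0.6363, 1.70249, -0.697557)  len=0.0357
  (v0,v9,v5) [+-+] → (0.6363, 1.70249, -0.697557)–(0.6363, 1.95826, -0.441785)  len=0.3617
  (v5,v10,v6) [+--] → (0.6363, 2.23127, 0)–(0.6363, 1.95826, 0.441785)  len=0.5193
  (v9,v14,v5) [--+] → (0.6363, 2.21145, -0.0320655)–(0.6363, 1.95826, -0.441785)  len=0.4816
  (v5,v14,v10) [+--] → (0.6363, 2.21145, -0.0320655)–(0.6363, 2.23127, 0)  len=0.0377
  (v15,v20,v16) [-+-] → (0.6363, -2.23127, 0)–(0.6363, -2.21145, 0.0320655)  len=0.0377
  (v16,v20,v21) [-+-] → (0.6363, -2.21145, 0.0320655)–(0.6363, -1.95826, 0.441785)  len=0.4816
  (v15,v24,v20) [--+] → (0.6363, -1.95826, -0.441785)–(0.6363, -2.23127, 0)  len=0.5193
  (v20,v0,v21) [++-] → (0.6363, -1.70249, 0.697557)–(0.6363, -1.95826, 0.441785)  len=0.3617
  (v21,v0,v1) [-++] → (0.6363, -1.70249, 0.697557)–(0.6363, -1.67725, 0.7228)  len=0.0357
  (v21,v1,v22) [-+-] → (0.6363, -1.67725, 0.7228)–(0.6363, -0.754375, 0.504931)  len=0.9482
  (v22,v1,v2) [-++] → (0.6363, -0.754375, 0.504931)–(0.6363, -0.507664, 0.4467)  len=0.2535
  (v22,v2,v23) [-+-] → (0.6363, -0.507664, 0.4467)–(0.6363, -0.507664, -0.0277218)  len=0.4744
  (v23,v2,v3) [-++] → (0.6363, -0.507664, -0.0277218)–(0.6363, -0.507664, -0.4467)  len=0.4190
  (v23,v3,v24) [-+-] → (0.6363, -0.507664, -0.4467)–(0.6363, -1.50637, -0.682462)  len=1.0262
  (v24,v3,v4) [-++] → (0.6363, -1.50637, -0.682462)–(0.6363, -1.67725, -0.7228)  len=0.1756
  (v24,v4,v20) [-++] → (0.6363, -1.67725, -0.7228)–(0.6363, -1.95826, -0.441785)  len=0.3974

Chained into 2 loop(s):
  loop 1: 12 segments, perimeter = 5.1304
  loop 2: 12 segments, perimeter = 5.1304
Total perimeter = 10.261


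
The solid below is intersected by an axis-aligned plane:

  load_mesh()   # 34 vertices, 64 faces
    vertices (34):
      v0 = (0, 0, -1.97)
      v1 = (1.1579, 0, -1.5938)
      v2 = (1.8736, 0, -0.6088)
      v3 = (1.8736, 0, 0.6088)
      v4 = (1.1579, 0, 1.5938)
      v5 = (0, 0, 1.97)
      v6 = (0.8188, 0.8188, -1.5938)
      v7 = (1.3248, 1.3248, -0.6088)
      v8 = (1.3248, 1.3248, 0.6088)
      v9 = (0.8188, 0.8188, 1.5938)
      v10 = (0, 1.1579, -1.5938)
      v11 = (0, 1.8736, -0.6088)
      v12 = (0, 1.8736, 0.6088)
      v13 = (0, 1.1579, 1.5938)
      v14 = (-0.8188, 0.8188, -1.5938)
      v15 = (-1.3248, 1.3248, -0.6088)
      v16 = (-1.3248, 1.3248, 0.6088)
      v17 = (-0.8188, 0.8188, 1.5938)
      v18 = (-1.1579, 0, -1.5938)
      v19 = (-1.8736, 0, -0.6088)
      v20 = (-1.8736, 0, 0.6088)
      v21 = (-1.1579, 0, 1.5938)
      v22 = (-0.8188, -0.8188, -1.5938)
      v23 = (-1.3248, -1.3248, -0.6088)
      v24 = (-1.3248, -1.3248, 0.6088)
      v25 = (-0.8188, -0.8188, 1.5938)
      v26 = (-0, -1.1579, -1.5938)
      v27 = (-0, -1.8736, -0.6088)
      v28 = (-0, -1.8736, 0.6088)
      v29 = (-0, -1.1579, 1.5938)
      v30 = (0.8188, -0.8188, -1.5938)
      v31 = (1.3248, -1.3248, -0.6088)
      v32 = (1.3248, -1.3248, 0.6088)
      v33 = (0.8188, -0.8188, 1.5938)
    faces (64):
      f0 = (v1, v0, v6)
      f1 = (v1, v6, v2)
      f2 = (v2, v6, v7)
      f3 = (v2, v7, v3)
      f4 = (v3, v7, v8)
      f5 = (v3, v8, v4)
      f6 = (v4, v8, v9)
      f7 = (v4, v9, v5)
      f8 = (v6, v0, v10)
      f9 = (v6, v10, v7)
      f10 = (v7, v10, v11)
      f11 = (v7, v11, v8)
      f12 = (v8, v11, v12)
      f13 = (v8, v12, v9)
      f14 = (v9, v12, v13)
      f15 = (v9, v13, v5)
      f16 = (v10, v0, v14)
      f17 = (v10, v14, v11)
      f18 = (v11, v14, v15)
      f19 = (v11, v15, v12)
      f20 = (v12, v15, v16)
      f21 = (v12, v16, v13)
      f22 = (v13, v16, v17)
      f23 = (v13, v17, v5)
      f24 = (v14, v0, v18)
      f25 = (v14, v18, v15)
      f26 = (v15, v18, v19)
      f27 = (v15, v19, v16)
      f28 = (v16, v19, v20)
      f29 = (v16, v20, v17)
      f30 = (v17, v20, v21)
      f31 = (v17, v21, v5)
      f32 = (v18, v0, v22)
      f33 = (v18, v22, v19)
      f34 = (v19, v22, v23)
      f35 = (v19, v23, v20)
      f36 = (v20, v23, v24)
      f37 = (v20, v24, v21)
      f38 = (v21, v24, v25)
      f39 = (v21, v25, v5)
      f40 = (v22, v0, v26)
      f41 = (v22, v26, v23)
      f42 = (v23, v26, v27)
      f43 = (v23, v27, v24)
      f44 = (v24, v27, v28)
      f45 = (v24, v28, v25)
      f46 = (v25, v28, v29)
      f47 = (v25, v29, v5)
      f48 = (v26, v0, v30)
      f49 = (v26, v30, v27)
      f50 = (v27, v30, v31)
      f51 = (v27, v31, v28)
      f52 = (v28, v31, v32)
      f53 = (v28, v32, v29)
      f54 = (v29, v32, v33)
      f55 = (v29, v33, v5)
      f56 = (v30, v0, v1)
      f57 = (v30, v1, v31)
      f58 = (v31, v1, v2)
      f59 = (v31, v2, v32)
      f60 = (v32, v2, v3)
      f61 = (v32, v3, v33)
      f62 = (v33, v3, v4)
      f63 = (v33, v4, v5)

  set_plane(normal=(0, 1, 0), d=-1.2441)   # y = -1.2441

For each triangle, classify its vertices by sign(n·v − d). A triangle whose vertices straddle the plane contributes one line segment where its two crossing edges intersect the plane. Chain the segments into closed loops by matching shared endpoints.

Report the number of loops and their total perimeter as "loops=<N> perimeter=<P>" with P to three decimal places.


Straddling triangles (18 of 64):
  (v19,v22,v23) [++-] → (-1.2441, -1.2441, -0.765894)–(-1.35823, -1.2441, -0.6088)  len=0.1942
  (v19,v23,v20) [+-+] → (-1.35823, -1.2441, -0.6088)–(-1.35823, -1.2441, -0.53463)  len=0.0742
  (v20,v23,v24) [+--] → (-1.35823, -1.2441, -0.53463)–(-1.35823, -1.2441, 0.6088)  len=1.1434
  (v20,v24,v21) [+-+] → (-1.35823, -1.2441, 0.6088)–(-1.31463, -1.2441, 0.668801)  len=0.0742
  (v21,v24,v25) [+-+] → (-1.31463, -1.2441, 0.668801)–(-1.2441, -1.2441, 0.765894)  len=0.1200
  (v22,v26,v23) [++-] → (-0.684229, -1.2441, -1.08507)–(-1.2441, -1.2441, -0.765894)  len=0.6445
  (v23,v26,v27) [-+-] → (-0.684229, -1.2441, -1.08507)–(0, -1.2441, -1.47517)  len=0.7876
  (v24,v28,v25) [--+] → (-0.488656, -1.2441, 1.19664)–(-1.2441, -1.2441, 0.765894)  len=0.8696
  (v25,v28,v29) [+-+] → (-0.488656, -1.2441, 1.19664)–(0, -1.2441, 1.47517)  len=0.5625
  (v26,v30,v27) [++-] → (0.488656, -1.2441, -1.19664)–(0, -1.2441, -1.47517)  len=0.5625
  (v27,v30,v31) [-+-] → (0.488656, -1.2441, -1.19664)–(1.2441, -1.2441, -0.765894)  len=0.8696
  (v28,v32,v29) [--+] → (0.684229, -1.2441, 1.08507)–(0, -1.2441, 1.47517)  len=0.7876
  (v29,v32,v33) [+-+] → (0.684229, -1.2441, 1.08507)–(1.2441, -1.2441, 0.765894)  len=0.6445
  (v30,v1,v31) [++-] → (1.31463, -1.2441, -0.668801)–(1.2441, -1.2441, -0.765894)  len=0.1200
  (v31,v1,v2) [-++] → (1.31463, -1.2441, -0.668801)–(1.35823, -1.2441, -0.6088)  len=0.0742
  (v31,v2,v32) [-+-] → (1.35823, -1.2441, -0.6088)–(1.35823, -1.2441, 0.53463)  len=1.1434
  (v32,v2,v3) [-++] → (1.35823, -1.2441, 0.53463)–(1.35823, -1.2441, 0.6088)  len=0.0742
  (v32,v3,v33) [-++] → (1.35823, -1.2441, 0.6088)–(1.2441, -1.2441, 0.765894)  len=0.1942

Chained into 1 loop(s):
  loop 1: 18 segments, perimeter = 8.9402
Total perimeter = 8.940

loops=1 perimeter=8.940
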